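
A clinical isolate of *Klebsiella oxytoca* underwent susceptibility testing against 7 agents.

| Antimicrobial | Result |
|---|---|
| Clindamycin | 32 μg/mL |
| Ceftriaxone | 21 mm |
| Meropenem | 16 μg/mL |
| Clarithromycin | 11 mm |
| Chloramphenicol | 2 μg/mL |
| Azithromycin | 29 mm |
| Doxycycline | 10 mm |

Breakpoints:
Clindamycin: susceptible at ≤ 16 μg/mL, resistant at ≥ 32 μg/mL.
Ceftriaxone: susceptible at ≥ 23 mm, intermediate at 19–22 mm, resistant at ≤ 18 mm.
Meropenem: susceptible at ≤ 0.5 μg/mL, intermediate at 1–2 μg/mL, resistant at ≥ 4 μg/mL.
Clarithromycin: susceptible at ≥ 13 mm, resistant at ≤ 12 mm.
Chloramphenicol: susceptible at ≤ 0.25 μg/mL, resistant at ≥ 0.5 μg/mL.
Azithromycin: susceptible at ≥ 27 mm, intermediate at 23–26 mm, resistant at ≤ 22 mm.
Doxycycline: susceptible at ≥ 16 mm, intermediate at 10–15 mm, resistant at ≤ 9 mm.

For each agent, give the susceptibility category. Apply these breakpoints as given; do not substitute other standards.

R, I, R, R, R, S, I

Clindamycin 32 μg/mL: ≥ 32 μg/mL — resistant
Ceftriaxone 21 mm: in 19–22 mm → I
Meropenem (16 μg/mL) ≥ 4 μg/mL → Resistant
Clarithromycin (11 mm) ≤ 12 mm — R
Chloramphenicol: 2 μg/mL is ≥ 0.5 μg/mL → R
Azithromycin: 29 mm is ≥ 27 mm — Susceptible
Doxycycline (10 mm) in 10–15 mm → intermediate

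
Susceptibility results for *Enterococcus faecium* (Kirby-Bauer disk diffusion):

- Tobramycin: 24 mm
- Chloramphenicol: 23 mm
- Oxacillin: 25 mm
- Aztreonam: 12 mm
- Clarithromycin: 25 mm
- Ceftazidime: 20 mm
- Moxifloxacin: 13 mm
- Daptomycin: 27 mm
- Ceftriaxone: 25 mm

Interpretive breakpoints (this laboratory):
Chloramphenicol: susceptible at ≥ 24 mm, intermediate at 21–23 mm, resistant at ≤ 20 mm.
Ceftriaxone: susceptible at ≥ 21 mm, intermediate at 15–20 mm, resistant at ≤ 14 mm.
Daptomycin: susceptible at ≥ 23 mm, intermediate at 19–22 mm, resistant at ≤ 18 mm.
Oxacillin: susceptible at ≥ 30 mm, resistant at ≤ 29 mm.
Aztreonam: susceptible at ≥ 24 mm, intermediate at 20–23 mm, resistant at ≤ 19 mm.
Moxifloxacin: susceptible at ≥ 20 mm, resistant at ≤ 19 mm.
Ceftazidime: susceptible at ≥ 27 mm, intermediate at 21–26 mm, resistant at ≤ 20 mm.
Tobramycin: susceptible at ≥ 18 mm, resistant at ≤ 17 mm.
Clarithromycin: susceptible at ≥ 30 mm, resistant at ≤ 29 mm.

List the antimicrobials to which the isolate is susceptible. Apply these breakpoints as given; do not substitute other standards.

tobramycin, daptomycin, ceftriaxone

Tobramycin (24 mm) ≥ 18 mm — susceptible
Chloramphenicol 23 mm: in 21–23 mm → intermediate
Oxacillin 25 mm: ≤ 29 mm ⇒ resistant
Aztreonam 12 mm: ≤ 19 mm ⇒ resistant
Clarithromycin (25 mm) ≤ 29 mm ⇒ resistant
Ceftazidime: 20 mm is ≤ 20 mm ⇒ Resistant
Moxifloxacin (13 mm) ≤ 19 mm ⇒ Resistant
Daptomycin: 27 mm is ≥ 23 mm → S
Ceftriaxone: 25 mm is ≥ 21 mm → S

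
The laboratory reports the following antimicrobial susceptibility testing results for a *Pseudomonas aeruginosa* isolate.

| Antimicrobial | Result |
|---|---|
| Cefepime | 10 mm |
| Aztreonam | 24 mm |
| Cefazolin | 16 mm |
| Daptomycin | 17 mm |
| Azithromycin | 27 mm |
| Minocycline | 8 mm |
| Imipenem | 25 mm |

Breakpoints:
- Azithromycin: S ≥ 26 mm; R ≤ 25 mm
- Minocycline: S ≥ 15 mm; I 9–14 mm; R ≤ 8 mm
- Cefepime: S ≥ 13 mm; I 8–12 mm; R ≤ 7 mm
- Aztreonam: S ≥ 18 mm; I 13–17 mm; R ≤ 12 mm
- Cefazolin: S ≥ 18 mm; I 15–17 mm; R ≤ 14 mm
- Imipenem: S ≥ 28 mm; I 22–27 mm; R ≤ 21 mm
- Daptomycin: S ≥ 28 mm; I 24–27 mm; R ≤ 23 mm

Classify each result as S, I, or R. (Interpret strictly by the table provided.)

I, S, I, R, S, R, I

Cefepime: 10 mm is in 8–12 mm — I
Aztreonam 24 mm: ≥ 18 mm → S
Cefazolin (16 mm) in 15–17 mm → intermediate
Daptomycin (17 mm) ≤ 23 mm → Resistant
Azithromycin: 27 mm is ≥ 26 mm → S
Minocycline (8 mm) ≤ 8 mm → Resistant
Imipenem 25 mm: in 22–27 mm ⇒ I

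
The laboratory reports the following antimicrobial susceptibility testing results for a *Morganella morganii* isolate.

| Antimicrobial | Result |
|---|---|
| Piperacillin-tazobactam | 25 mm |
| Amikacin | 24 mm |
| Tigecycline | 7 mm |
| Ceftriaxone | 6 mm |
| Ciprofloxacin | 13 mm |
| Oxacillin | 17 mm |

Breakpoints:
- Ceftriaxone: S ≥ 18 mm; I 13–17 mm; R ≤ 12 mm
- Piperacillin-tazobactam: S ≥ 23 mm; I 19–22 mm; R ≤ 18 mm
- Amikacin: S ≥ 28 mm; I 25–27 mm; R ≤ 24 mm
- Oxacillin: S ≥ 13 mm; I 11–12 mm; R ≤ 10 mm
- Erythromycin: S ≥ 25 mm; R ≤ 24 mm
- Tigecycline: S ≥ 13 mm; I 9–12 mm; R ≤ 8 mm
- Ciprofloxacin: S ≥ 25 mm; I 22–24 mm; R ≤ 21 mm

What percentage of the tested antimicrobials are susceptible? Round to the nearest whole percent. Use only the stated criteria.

33%

Piperacillin-tazobactam 25 mm: ≥ 23 mm — S
Amikacin: 24 mm is ≤ 24 mm ⇒ resistant
Tigecycline 7 mm: ≤ 8 mm ⇒ resistant
Ceftriaxone: 6 mm is ≤ 12 mm → resistant
Ciprofloxacin: 13 mm is ≤ 21 mm ⇒ resistant
Oxacillin: 17 mm is ≥ 13 mm ⇒ susceptible
Susceptible: 2/6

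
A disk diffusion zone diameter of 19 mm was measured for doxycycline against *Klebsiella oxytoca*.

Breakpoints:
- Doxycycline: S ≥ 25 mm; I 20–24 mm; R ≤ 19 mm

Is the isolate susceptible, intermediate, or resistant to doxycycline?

R

Doxycycline 19 mm: ≤ 19 mm → resistant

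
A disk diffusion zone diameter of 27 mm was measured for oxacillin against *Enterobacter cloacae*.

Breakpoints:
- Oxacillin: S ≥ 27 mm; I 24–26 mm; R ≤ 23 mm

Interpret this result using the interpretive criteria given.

S

Oxacillin: 27 mm is ≥ 27 mm — Susceptible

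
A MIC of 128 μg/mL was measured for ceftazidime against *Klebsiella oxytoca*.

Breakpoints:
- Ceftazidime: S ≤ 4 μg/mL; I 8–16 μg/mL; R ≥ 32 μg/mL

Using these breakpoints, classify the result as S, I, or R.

Ceftazidime 128 μg/mL: ≥ 32 μg/mL ⇒ resistant

Resistant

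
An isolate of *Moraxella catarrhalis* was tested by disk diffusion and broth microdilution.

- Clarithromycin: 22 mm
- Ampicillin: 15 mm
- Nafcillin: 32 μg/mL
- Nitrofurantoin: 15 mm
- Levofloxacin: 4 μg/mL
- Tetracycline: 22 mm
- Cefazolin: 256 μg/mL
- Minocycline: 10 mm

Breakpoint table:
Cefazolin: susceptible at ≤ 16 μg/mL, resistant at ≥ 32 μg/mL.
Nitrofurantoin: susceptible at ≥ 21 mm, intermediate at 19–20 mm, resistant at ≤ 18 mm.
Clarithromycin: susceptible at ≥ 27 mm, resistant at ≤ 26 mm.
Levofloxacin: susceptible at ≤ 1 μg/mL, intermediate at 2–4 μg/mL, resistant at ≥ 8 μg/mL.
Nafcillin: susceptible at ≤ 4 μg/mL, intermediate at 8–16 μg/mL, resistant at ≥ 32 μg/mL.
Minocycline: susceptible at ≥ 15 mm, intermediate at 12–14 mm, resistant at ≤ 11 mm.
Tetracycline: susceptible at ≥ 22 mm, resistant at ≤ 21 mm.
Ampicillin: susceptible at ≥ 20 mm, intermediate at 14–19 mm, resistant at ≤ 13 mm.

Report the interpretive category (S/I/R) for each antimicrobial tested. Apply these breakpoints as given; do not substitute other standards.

R, I, R, R, I, S, R, R

Clarithromycin 22 mm: ≤ 26 mm → resistant
Ampicillin 15 mm: in 14–19 mm — I
Nafcillin (32 μg/mL) ≥ 32 μg/mL ⇒ resistant
Nitrofurantoin: 15 mm is ≤ 18 mm → resistant
Levofloxacin 4 μg/mL: in 2–4 μg/mL — intermediate
Tetracycline: 22 mm is ≥ 22 mm → susceptible
Cefazolin 256 μg/mL: ≥ 32 μg/mL → R
Minocycline (10 mm) ≤ 11 mm — R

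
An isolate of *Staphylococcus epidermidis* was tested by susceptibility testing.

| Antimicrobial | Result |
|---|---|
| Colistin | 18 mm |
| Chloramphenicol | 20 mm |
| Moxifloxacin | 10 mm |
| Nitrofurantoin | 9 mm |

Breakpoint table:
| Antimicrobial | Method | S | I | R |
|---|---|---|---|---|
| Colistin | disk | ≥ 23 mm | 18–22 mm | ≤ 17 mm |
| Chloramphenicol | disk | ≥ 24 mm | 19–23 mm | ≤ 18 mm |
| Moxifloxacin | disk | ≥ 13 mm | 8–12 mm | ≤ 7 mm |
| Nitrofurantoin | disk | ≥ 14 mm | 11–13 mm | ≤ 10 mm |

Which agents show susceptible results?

Colistin (18 mm) in 18–22 mm ⇒ I
Chloramphenicol 20 mm: in 19–23 mm ⇒ intermediate
Moxifloxacin 10 mm: in 8–12 mm ⇒ I
Nitrofurantoin: 9 mm is ≤ 10 mm ⇒ Resistant

none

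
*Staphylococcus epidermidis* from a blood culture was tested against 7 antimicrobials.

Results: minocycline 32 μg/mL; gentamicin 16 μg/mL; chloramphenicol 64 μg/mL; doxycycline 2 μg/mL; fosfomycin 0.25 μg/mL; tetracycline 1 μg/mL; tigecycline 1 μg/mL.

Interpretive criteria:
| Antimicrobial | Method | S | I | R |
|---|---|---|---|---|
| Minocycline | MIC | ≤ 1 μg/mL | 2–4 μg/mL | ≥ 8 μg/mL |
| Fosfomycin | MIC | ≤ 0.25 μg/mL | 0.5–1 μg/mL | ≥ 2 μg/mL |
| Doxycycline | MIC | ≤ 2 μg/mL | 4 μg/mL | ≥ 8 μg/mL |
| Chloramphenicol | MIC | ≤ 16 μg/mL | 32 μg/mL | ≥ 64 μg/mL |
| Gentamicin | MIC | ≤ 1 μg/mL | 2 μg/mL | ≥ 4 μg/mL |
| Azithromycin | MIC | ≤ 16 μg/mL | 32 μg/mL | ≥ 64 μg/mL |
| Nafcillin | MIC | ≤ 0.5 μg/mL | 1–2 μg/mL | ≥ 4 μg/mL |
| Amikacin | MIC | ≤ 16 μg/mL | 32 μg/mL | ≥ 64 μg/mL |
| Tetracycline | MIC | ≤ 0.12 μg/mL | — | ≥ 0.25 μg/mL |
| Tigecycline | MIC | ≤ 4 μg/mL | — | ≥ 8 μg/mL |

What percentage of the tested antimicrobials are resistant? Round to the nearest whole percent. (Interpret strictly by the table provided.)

57%

Minocycline: 32 μg/mL is ≥ 8 μg/mL ⇒ R
Gentamicin 16 μg/mL: ≥ 4 μg/mL ⇒ Resistant
Chloramphenicol (64 μg/mL) ≥ 64 μg/mL ⇒ Resistant
Doxycycline: 2 μg/mL is ≤ 2 μg/mL ⇒ S
Fosfomycin: 0.25 μg/mL is ≤ 0.25 μg/mL ⇒ S
Tetracycline: 1 μg/mL is ≥ 0.25 μg/mL ⇒ R
Tigecycline: 1 μg/mL is ≤ 4 μg/mL → S
Resistant: 4/7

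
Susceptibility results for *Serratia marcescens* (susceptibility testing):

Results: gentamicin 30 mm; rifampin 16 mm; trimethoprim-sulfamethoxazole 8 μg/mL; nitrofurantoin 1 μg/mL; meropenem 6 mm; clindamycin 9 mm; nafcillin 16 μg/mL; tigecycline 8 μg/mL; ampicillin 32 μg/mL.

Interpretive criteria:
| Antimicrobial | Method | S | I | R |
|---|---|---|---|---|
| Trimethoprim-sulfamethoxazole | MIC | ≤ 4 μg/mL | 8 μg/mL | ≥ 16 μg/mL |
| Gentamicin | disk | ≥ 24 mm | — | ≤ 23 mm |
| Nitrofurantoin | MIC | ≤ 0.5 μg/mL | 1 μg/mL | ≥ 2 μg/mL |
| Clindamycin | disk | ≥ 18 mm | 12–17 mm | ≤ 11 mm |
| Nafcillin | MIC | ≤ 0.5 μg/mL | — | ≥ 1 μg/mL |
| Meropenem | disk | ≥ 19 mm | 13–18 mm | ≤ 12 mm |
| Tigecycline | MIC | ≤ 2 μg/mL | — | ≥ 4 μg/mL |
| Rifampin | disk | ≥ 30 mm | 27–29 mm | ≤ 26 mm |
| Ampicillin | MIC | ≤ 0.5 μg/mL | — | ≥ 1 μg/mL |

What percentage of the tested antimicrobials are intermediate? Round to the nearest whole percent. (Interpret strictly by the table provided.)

Gentamicin: 30 mm is ≥ 24 mm → S
Rifampin 16 mm: ≤ 26 mm → resistant
Trimethoprim-sulfamethoxazole 8 μg/mL: = 8 μg/mL — intermediate
Nitrofurantoin 1 μg/mL: = 1 μg/mL → Intermediate
Meropenem (6 mm) ≤ 12 mm — Resistant
Clindamycin: 9 mm is ≤ 11 mm → Resistant
Nafcillin (16 μg/mL) ≥ 1 μg/mL ⇒ Resistant
Tigecycline 8 μg/mL: ≥ 4 μg/mL ⇒ R
Ampicillin (32 μg/mL) ≥ 1 μg/mL ⇒ Resistant
Intermediate: 2/9

22%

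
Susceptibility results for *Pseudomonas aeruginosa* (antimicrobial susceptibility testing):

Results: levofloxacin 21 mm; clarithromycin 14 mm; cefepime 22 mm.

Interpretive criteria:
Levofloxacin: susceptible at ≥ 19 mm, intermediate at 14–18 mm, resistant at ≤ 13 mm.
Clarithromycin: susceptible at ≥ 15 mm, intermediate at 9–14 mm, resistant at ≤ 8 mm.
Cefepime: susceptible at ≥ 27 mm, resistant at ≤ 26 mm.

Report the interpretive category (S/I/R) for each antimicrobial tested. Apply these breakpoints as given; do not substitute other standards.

Levofloxacin: 21 mm is ≥ 19 mm ⇒ susceptible
Clarithromycin (14 mm) in 9–14 mm ⇒ I
Cefepime: 22 mm is ≤ 26 mm — Resistant

S, I, R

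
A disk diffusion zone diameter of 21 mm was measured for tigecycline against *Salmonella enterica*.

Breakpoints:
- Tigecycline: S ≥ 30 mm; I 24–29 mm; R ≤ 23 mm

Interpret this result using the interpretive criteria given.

Tigecycline (21 mm) ≤ 23 mm → R

Resistant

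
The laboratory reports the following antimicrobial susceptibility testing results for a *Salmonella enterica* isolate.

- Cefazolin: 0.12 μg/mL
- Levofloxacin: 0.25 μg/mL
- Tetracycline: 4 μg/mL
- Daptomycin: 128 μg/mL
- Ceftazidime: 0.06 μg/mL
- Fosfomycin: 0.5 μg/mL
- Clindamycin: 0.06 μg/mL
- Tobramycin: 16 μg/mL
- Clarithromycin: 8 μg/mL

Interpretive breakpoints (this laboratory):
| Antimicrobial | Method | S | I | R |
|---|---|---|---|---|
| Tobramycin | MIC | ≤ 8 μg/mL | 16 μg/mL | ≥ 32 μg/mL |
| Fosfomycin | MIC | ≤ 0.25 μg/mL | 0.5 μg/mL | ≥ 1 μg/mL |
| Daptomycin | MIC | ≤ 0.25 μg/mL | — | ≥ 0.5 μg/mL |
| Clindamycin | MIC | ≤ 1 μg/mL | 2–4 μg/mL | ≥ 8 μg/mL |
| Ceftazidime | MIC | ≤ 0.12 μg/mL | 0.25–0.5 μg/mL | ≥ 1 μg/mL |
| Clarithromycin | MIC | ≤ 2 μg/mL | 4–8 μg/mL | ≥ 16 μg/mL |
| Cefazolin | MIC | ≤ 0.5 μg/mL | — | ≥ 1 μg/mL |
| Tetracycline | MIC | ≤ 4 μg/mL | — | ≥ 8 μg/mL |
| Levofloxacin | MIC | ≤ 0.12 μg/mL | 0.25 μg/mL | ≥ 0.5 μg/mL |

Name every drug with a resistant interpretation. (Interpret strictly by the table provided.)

Cefazolin (0.12 μg/mL) ≤ 0.5 μg/mL — susceptible
Levofloxacin 0.25 μg/mL: = 0.25 μg/mL ⇒ I
Tetracycline: 4 μg/mL is ≤ 4 μg/mL — S
Daptomycin: 128 μg/mL is ≥ 0.5 μg/mL ⇒ Resistant
Ceftazidime 0.06 μg/mL: ≤ 0.12 μg/mL → S
Fosfomycin 0.5 μg/mL: = 0.5 μg/mL → intermediate
Clindamycin (0.06 μg/mL) ≤ 1 μg/mL — susceptible
Tobramycin: 16 μg/mL is = 16 μg/mL → intermediate
Clarithromycin 8 μg/mL: in 4–8 μg/mL — I

daptomycin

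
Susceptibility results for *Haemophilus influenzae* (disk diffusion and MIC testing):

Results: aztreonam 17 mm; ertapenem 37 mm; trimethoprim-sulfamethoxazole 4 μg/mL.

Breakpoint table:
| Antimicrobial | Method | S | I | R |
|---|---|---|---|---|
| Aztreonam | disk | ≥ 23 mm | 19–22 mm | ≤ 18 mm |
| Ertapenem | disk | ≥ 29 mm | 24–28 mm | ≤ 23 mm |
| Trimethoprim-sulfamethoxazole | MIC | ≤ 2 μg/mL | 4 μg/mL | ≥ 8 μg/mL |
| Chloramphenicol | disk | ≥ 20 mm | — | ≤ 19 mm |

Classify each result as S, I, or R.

Aztreonam (17 mm) ≤ 18 mm — Resistant
Ertapenem 37 mm: ≥ 29 mm → Susceptible
Trimethoprim-sulfamethoxazole: 4 μg/mL is = 4 μg/mL ⇒ intermediate

R, S, I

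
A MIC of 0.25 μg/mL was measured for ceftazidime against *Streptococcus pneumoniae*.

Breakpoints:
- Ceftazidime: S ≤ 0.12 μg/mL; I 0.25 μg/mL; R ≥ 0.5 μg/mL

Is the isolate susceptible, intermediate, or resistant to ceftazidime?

Intermediate

Ceftazidime 0.25 μg/mL: = 0.25 μg/mL ⇒ I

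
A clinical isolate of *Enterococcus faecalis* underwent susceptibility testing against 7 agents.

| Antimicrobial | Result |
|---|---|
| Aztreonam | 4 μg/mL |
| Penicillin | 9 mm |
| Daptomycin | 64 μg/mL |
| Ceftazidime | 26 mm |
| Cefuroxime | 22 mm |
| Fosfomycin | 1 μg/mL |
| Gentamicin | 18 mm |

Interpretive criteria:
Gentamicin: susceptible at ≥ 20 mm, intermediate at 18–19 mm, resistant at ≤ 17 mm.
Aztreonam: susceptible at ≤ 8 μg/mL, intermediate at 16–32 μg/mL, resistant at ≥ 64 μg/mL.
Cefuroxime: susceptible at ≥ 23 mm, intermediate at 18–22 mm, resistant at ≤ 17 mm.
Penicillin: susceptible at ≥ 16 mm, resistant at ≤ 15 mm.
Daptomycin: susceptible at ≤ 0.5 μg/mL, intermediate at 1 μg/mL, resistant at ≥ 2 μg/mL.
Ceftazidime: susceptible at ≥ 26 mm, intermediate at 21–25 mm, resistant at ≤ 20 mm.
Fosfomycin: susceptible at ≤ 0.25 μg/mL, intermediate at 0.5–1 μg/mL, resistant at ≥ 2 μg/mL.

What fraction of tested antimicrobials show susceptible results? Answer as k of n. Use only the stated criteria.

Aztreonam: 4 μg/mL is ≤ 8 μg/mL — S
Penicillin (9 mm) ≤ 15 mm → resistant
Daptomycin: 64 μg/mL is ≥ 2 μg/mL → resistant
Ceftazidime (26 mm) ≥ 26 mm — S
Cefuroxime: 22 mm is in 18–22 mm ⇒ Intermediate
Fosfomycin: 1 μg/mL is in 0.5–1 μg/mL ⇒ Intermediate
Gentamicin: 18 mm is in 18–19 mm → I
Susceptible: 2/7

2 of 7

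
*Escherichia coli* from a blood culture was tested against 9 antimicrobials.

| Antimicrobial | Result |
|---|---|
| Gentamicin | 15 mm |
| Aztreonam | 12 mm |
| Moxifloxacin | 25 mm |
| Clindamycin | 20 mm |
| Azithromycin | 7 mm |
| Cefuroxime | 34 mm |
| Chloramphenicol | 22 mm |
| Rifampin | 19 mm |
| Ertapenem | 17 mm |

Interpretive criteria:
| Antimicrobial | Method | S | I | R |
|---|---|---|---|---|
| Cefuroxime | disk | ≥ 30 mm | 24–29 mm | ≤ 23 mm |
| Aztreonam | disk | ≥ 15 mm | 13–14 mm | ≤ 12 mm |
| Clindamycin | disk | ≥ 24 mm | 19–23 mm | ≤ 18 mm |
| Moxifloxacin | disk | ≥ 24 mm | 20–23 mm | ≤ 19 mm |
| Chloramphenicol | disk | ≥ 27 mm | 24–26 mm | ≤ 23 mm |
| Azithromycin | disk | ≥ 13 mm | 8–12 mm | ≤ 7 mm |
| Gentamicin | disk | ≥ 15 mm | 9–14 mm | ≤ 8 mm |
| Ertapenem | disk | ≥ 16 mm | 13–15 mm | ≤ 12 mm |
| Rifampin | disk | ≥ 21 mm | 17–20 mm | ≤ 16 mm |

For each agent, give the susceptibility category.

S, R, S, I, R, S, R, I, S

Gentamicin 15 mm: ≥ 15 mm → S
Aztreonam (12 mm) ≤ 12 mm — Resistant
Moxifloxacin 25 mm: ≥ 24 mm ⇒ susceptible
Clindamycin: 20 mm is in 19–23 mm ⇒ intermediate
Azithromycin (7 mm) ≤ 7 mm → Resistant
Cefuroxime: 34 mm is ≥ 30 mm ⇒ Susceptible
Chloramphenicol (22 mm) ≤ 23 mm ⇒ R
Rifampin 19 mm: in 17–20 mm ⇒ I
Ertapenem (17 mm) ≥ 16 mm → Susceptible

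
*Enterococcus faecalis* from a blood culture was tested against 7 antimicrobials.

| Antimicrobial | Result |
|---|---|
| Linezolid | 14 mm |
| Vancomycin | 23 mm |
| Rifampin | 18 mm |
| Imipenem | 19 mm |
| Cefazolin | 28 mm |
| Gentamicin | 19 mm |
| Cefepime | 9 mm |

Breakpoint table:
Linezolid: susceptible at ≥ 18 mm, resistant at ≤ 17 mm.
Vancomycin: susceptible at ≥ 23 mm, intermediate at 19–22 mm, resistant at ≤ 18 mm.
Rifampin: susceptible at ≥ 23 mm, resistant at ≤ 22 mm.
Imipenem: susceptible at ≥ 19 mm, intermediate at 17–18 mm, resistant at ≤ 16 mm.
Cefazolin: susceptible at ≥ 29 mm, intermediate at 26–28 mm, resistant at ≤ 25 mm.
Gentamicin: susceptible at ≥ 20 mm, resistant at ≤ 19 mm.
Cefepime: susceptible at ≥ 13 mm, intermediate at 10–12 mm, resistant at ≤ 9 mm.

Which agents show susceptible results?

Linezolid (14 mm) ≤ 17 mm ⇒ resistant
Vancomycin 23 mm: ≥ 23 mm ⇒ Susceptible
Rifampin 18 mm: ≤ 22 mm — resistant
Imipenem 19 mm: ≥ 19 mm ⇒ Susceptible
Cefazolin: 28 mm is in 26–28 mm → intermediate
Gentamicin (19 mm) ≤ 19 mm → R
Cefepime 9 mm: ≤ 9 mm → Resistant

vancomycin, imipenem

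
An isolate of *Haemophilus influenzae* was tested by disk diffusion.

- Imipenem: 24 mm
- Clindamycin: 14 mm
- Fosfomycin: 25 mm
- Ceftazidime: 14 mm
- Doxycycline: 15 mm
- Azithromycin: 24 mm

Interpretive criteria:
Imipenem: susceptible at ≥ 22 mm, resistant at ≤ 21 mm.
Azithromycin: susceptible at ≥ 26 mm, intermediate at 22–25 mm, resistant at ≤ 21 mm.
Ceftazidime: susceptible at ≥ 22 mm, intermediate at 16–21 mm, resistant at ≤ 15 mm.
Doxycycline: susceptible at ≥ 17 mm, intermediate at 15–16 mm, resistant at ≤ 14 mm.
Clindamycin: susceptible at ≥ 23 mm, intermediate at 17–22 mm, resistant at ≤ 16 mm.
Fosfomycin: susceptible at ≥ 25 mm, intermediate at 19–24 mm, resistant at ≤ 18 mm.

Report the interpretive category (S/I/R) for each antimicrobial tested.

Imipenem (24 mm) ≥ 22 mm → susceptible
Clindamycin: 14 mm is ≤ 16 mm → Resistant
Fosfomycin 25 mm: ≥ 25 mm → Susceptible
Ceftazidime: 14 mm is ≤ 15 mm ⇒ resistant
Doxycycline 15 mm: in 15–16 mm → intermediate
Azithromycin 24 mm: in 22–25 mm ⇒ I

S, R, S, R, I, I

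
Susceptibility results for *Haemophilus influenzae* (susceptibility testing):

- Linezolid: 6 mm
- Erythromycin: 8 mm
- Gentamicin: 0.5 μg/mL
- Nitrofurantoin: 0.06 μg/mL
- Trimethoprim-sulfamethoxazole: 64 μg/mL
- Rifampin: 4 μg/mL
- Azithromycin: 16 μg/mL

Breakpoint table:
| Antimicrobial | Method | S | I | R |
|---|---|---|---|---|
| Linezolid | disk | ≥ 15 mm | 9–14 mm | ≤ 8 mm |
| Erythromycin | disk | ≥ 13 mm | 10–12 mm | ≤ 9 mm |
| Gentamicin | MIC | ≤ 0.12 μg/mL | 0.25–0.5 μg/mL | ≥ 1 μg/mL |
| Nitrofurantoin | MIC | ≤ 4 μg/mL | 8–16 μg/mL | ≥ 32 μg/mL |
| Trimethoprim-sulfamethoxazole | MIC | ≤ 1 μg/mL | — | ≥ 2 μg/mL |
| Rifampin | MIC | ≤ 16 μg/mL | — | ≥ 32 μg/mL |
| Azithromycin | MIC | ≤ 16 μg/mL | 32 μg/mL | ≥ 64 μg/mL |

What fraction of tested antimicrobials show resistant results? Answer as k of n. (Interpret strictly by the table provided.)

Linezolid (6 mm) ≤ 8 mm — resistant
Erythromycin (8 mm) ≤ 9 mm — R
Gentamicin (0.5 μg/mL) in 0.25–0.5 μg/mL ⇒ I
Nitrofurantoin 0.06 μg/mL: ≤ 4 μg/mL → S
Trimethoprim-sulfamethoxazole 64 μg/mL: ≥ 2 μg/mL ⇒ R
Rifampin: 4 μg/mL is ≤ 16 μg/mL — susceptible
Azithromycin 16 μg/mL: ≤ 16 μg/mL — Susceptible
Resistant: 3/7

3 of 7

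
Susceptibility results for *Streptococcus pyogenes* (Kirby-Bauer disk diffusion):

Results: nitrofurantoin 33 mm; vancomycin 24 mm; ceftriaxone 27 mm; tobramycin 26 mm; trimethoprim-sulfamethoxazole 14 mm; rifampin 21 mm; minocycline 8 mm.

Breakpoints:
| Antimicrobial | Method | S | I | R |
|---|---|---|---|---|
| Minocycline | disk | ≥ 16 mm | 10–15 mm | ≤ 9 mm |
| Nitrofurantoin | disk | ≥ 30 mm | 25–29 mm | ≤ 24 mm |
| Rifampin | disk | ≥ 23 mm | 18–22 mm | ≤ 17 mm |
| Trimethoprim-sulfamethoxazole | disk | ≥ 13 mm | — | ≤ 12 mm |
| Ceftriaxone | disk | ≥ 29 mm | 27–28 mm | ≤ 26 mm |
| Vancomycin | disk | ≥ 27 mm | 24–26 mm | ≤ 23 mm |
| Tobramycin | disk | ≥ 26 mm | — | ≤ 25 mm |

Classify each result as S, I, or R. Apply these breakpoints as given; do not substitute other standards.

Nitrofurantoin 33 mm: ≥ 30 mm ⇒ susceptible
Vancomycin: 24 mm is in 24–26 mm ⇒ Intermediate
Ceftriaxone (27 mm) in 27–28 mm ⇒ I
Tobramycin 26 mm: ≥ 26 mm → susceptible
Trimethoprim-sulfamethoxazole 14 mm: ≥ 13 mm — susceptible
Rifampin: 21 mm is in 18–22 mm — I
Minocycline (8 mm) ≤ 9 mm ⇒ resistant

S, I, I, S, S, I, R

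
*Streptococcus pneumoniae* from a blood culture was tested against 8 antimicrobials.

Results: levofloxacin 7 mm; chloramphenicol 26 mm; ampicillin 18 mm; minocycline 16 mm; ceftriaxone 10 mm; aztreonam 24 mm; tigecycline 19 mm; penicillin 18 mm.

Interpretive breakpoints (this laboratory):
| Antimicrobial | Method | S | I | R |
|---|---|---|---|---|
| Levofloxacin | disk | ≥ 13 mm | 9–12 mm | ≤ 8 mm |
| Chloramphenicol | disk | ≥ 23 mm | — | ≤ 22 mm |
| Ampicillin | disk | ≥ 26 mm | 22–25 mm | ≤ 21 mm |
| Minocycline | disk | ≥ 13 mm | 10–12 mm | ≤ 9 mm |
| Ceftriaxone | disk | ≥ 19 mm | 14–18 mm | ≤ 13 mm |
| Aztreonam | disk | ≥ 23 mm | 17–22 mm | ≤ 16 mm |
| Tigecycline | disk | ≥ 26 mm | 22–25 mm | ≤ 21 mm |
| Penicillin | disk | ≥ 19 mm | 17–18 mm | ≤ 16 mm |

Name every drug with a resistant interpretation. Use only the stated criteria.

Levofloxacin 7 mm: ≤ 8 mm ⇒ Resistant
Chloramphenicol (26 mm) ≥ 23 mm → susceptible
Ampicillin (18 mm) ≤ 21 mm — R
Minocycline (16 mm) ≥ 13 mm — susceptible
Ceftriaxone: 10 mm is ≤ 13 mm → resistant
Aztreonam (24 mm) ≥ 23 mm → S
Tigecycline 19 mm: ≤ 21 mm — R
Penicillin (18 mm) in 17–18 mm ⇒ I

levofloxacin, ampicillin, ceftriaxone, tigecycline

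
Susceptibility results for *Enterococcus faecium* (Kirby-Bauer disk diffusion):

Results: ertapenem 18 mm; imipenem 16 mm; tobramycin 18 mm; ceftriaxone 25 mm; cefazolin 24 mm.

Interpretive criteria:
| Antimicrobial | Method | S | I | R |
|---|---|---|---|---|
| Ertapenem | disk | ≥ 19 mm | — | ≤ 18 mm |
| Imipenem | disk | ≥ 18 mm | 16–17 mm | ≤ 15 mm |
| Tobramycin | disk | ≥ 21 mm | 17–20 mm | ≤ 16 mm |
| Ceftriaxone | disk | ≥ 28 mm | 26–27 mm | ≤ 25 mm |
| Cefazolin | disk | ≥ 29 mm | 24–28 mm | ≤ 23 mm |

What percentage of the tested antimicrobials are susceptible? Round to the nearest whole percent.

0%

Ertapenem: 18 mm is ≤ 18 mm ⇒ resistant
Imipenem 16 mm: in 16–17 mm — I
Tobramycin (18 mm) in 17–20 mm — intermediate
Ceftriaxone (25 mm) ≤ 25 mm → R
Cefazolin (24 mm) in 24–28 mm ⇒ I
Susceptible: 0/5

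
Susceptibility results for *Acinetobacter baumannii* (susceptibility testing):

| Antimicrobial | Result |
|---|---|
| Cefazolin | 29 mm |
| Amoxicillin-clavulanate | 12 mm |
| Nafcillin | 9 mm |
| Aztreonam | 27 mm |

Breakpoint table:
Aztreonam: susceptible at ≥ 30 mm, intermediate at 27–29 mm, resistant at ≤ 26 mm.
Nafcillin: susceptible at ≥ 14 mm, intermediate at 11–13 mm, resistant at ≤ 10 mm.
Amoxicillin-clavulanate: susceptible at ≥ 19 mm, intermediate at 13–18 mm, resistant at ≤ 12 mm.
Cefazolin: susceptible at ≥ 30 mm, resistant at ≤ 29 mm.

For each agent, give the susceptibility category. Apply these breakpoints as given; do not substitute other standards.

R, R, R, I

Cefazolin 29 mm: ≤ 29 mm → R
Amoxicillin-clavulanate (12 mm) ≤ 12 mm → Resistant
Nafcillin (9 mm) ≤ 10 mm ⇒ resistant
Aztreonam (27 mm) in 27–29 mm ⇒ intermediate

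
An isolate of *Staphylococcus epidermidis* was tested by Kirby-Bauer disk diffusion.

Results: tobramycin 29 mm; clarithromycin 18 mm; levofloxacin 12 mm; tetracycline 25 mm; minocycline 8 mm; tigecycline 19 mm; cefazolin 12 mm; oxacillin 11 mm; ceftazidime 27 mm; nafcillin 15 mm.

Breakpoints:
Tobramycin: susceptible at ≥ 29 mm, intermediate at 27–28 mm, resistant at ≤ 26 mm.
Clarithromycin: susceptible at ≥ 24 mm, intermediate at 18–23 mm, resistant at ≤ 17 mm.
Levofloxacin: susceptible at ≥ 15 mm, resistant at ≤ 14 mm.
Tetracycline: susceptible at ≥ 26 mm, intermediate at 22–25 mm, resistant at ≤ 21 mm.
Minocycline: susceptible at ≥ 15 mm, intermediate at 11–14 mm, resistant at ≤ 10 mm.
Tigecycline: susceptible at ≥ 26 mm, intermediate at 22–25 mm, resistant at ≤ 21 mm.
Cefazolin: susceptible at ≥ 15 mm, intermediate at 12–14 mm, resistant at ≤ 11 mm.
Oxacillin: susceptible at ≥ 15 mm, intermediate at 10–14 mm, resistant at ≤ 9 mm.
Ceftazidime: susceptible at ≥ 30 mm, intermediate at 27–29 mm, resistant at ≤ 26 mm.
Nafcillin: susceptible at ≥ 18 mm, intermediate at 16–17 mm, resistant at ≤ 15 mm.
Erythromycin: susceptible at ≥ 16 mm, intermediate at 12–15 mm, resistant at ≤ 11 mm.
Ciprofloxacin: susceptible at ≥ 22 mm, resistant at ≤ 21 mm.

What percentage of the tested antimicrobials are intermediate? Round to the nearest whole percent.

Tobramycin (29 mm) ≥ 29 mm → Susceptible
Clarithromycin 18 mm: in 18–23 mm ⇒ intermediate
Levofloxacin (12 mm) ≤ 14 mm — Resistant
Tetracycline 25 mm: in 22–25 mm — Intermediate
Minocycline (8 mm) ≤ 10 mm — resistant
Tigecycline 19 mm: ≤ 21 mm ⇒ Resistant
Cefazolin: 12 mm is in 12–14 mm ⇒ intermediate
Oxacillin: 11 mm is in 10–14 mm → intermediate
Ceftazidime (27 mm) in 27–29 mm ⇒ intermediate
Nafcillin: 15 mm is ≤ 15 mm ⇒ resistant
Intermediate: 5/10

50%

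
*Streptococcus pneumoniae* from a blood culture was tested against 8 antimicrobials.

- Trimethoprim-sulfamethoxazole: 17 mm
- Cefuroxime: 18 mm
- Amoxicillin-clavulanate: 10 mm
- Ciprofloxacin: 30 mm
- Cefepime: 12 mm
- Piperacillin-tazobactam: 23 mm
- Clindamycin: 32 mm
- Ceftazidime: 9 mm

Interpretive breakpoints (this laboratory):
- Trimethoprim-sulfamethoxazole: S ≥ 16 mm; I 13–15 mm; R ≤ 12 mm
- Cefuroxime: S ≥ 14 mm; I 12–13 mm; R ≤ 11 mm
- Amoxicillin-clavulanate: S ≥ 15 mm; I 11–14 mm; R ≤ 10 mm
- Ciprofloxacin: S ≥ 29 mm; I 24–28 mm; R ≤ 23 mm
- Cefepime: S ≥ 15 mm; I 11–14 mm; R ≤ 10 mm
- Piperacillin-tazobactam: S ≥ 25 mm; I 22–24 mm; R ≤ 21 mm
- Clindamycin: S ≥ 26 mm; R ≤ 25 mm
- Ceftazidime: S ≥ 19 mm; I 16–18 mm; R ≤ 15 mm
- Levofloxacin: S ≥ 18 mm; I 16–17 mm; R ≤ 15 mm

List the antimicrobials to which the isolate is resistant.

Trimethoprim-sulfamethoxazole: 17 mm is ≥ 16 mm → susceptible
Cefuroxime 18 mm: ≥ 14 mm → susceptible
Amoxicillin-clavulanate (10 mm) ≤ 10 mm — Resistant
Ciprofloxacin (30 mm) ≥ 29 mm — susceptible
Cefepime 12 mm: in 11–14 mm ⇒ intermediate
Piperacillin-tazobactam 23 mm: in 22–24 mm → I
Clindamycin 32 mm: ≥ 26 mm ⇒ S
Ceftazidime (9 mm) ≤ 15 mm → Resistant

amoxicillin-clavulanate, ceftazidime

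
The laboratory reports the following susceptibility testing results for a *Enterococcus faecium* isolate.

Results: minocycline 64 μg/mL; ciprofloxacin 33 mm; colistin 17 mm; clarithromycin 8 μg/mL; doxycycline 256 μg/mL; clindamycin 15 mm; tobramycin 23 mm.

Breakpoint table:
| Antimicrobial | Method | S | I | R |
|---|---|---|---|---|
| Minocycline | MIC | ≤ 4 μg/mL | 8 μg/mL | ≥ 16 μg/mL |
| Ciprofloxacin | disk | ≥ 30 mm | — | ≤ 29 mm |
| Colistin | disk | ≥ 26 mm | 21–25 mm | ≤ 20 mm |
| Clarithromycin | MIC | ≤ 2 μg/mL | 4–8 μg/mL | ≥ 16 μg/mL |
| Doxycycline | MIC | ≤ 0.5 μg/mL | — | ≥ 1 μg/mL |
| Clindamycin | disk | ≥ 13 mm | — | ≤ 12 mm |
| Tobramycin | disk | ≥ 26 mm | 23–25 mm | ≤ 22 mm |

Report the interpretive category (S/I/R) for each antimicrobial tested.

R, S, R, I, R, S, I

Minocycline: 64 μg/mL is ≥ 16 μg/mL → Resistant
Ciprofloxacin (33 mm) ≥ 30 mm → S
Colistin: 17 mm is ≤ 20 mm — Resistant
Clarithromycin (8 μg/mL) in 4–8 μg/mL ⇒ Intermediate
Doxycycline: 256 μg/mL is ≥ 1 μg/mL ⇒ resistant
Clindamycin (15 mm) ≥ 13 mm — Susceptible
Tobramycin 23 mm: in 23–25 mm — intermediate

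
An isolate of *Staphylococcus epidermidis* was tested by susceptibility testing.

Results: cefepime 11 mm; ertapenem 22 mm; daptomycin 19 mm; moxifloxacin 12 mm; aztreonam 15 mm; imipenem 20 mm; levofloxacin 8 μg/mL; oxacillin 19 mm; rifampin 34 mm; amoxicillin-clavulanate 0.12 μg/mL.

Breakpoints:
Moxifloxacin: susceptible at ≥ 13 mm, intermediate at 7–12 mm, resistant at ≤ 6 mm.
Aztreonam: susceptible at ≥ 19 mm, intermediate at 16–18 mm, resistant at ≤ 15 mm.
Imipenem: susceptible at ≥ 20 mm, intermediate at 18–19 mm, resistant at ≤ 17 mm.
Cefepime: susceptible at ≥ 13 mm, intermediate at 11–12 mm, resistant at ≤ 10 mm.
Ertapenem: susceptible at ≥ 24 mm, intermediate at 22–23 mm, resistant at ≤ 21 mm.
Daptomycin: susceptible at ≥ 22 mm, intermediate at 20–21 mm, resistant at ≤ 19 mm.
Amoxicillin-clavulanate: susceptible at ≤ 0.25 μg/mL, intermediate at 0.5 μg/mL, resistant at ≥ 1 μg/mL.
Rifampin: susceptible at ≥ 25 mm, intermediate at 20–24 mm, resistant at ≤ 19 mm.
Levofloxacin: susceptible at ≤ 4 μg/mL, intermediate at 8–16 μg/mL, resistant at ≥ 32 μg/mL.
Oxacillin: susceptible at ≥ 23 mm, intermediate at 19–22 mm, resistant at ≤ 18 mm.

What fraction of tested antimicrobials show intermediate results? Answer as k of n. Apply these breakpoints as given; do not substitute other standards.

Cefepime (11 mm) in 11–12 mm ⇒ intermediate
Ertapenem: 22 mm is in 22–23 mm — intermediate
Daptomycin 19 mm: ≤ 19 mm → Resistant
Moxifloxacin: 12 mm is in 7–12 mm — intermediate
Aztreonam (15 mm) ≤ 15 mm ⇒ Resistant
Imipenem (20 mm) ≥ 20 mm → susceptible
Levofloxacin (8 μg/mL) in 8–16 μg/mL — Intermediate
Oxacillin: 19 mm is in 19–22 mm ⇒ intermediate
Rifampin: 34 mm is ≥ 25 mm — Susceptible
Amoxicillin-clavulanate 0.12 μg/mL: ≤ 0.25 μg/mL ⇒ S
Intermediate: 5/10

5 of 10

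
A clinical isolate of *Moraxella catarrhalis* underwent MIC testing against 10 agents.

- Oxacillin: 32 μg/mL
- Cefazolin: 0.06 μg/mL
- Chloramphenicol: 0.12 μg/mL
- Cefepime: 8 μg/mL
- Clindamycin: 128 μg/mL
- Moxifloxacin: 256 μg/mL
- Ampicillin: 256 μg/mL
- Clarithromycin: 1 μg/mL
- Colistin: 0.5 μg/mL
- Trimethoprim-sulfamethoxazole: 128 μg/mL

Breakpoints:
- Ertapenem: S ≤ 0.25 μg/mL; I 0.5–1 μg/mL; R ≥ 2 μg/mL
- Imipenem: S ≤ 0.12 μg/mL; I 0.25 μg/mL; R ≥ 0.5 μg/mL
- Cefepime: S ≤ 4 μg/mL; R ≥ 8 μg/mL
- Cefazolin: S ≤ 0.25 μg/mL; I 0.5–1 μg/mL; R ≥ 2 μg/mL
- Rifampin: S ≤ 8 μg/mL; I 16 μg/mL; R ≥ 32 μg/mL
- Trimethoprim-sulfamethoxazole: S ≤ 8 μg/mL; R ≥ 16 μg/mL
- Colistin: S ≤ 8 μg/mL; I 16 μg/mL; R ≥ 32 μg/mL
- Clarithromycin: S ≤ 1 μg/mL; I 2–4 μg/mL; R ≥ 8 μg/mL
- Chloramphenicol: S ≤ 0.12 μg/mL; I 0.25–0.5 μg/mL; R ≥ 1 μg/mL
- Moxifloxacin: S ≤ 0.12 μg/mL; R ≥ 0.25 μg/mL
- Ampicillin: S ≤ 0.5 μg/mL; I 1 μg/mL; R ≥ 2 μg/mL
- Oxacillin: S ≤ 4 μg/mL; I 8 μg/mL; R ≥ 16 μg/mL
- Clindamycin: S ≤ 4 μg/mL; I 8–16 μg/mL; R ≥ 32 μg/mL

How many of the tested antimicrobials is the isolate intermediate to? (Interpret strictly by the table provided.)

Oxacillin 32 μg/mL: ≥ 16 μg/mL — Resistant
Cefazolin: 0.06 μg/mL is ≤ 0.25 μg/mL — susceptible
Chloramphenicol (0.12 μg/mL) ≤ 0.12 μg/mL — susceptible
Cefepime (8 μg/mL) ≥ 8 μg/mL — R
Clindamycin: 128 μg/mL is ≥ 32 μg/mL — Resistant
Moxifloxacin 256 μg/mL: ≥ 0.25 μg/mL — Resistant
Ampicillin 256 μg/mL: ≥ 2 μg/mL ⇒ R
Clarithromycin: 1 μg/mL is ≤ 1 μg/mL ⇒ Susceptible
Colistin: 0.5 μg/mL is ≤ 8 μg/mL ⇒ Susceptible
Trimethoprim-sulfamethoxazole: 128 μg/mL is ≥ 16 μg/mL ⇒ resistant
Intermediate: 0

0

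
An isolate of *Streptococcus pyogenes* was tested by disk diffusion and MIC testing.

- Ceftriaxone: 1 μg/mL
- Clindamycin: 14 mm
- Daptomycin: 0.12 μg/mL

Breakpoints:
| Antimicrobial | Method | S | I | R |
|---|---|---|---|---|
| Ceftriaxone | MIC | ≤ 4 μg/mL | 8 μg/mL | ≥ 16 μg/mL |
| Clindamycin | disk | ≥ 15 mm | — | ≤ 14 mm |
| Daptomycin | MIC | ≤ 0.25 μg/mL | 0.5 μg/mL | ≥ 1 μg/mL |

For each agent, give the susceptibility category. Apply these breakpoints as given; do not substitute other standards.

S, R, S

Ceftriaxone: 1 μg/mL is ≤ 4 μg/mL — susceptible
Clindamycin (14 mm) ≤ 14 mm — resistant
Daptomycin (0.12 μg/mL) ≤ 0.25 μg/mL — S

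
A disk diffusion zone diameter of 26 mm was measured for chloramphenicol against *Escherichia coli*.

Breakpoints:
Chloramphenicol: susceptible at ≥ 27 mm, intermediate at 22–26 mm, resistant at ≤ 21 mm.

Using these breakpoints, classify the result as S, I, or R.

Chloramphenicol: 26 mm is in 22–26 mm ⇒ I

I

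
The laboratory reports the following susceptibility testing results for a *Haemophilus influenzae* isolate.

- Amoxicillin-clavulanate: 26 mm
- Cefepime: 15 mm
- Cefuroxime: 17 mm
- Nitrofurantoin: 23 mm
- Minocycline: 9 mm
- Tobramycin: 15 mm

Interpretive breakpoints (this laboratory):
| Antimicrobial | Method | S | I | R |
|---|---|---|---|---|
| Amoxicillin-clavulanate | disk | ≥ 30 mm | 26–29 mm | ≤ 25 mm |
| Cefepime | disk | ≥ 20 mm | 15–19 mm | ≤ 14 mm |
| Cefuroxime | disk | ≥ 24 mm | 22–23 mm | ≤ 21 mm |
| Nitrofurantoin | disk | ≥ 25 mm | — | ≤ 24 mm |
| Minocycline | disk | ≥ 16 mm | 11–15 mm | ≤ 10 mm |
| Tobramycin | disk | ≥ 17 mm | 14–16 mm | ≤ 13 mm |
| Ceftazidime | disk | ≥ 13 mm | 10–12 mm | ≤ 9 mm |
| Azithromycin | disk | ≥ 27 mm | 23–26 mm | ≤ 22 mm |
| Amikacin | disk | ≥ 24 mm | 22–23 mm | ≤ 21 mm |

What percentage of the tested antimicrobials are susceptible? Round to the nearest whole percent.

0%

Amoxicillin-clavulanate (26 mm) in 26–29 mm — I
Cefepime (15 mm) in 15–19 mm — intermediate
Cefuroxime (17 mm) ≤ 21 mm → Resistant
Nitrofurantoin (23 mm) ≤ 24 mm → R
Minocycline (9 mm) ≤ 10 mm ⇒ R
Tobramycin: 15 mm is in 14–16 mm — Intermediate
Susceptible: 0/6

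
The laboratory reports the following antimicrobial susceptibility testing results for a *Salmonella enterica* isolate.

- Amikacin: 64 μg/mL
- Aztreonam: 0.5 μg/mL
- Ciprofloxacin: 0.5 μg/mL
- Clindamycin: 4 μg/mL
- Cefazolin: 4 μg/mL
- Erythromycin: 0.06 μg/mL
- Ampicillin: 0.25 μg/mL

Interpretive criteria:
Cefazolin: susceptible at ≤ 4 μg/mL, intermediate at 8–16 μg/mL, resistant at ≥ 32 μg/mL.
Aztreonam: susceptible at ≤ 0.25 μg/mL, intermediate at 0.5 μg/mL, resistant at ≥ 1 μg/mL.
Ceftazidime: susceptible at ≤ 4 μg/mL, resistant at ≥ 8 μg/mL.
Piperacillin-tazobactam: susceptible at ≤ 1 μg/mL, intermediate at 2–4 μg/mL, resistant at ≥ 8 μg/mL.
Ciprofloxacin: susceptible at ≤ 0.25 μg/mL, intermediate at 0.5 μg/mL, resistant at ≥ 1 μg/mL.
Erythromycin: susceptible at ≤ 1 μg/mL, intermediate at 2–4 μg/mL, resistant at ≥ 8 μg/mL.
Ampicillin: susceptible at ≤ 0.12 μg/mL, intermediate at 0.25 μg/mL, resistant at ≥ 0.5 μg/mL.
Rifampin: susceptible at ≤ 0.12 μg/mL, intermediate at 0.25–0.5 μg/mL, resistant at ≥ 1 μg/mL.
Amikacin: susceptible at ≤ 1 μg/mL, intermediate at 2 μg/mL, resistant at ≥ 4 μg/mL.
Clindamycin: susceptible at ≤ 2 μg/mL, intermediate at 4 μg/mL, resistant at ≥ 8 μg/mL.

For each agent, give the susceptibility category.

Amikacin 64 μg/mL: ≥ 4 μg/mL ⇒ resistant
Aztreonam 0.5 μg/mL: = 0.5 μg/mL — Intermediate
Ciprofloxacin: 0.5 μg/mL is = 0.5 μg/mL ⇒ Intermediate
Clindamycin 4 μg/mL: = 4 μg/mL — intermediate
Cefazolin (4 μg/mL) ≤ 4 μg/mL → Susceptible
Erythromycin (0.06 μg/mL) ≤ 1 μg/mL — susceptible
Ampicillin 0.25 μg/mL: = 0.25 μg/mL — intermediate

R, I, I, I, S, S, I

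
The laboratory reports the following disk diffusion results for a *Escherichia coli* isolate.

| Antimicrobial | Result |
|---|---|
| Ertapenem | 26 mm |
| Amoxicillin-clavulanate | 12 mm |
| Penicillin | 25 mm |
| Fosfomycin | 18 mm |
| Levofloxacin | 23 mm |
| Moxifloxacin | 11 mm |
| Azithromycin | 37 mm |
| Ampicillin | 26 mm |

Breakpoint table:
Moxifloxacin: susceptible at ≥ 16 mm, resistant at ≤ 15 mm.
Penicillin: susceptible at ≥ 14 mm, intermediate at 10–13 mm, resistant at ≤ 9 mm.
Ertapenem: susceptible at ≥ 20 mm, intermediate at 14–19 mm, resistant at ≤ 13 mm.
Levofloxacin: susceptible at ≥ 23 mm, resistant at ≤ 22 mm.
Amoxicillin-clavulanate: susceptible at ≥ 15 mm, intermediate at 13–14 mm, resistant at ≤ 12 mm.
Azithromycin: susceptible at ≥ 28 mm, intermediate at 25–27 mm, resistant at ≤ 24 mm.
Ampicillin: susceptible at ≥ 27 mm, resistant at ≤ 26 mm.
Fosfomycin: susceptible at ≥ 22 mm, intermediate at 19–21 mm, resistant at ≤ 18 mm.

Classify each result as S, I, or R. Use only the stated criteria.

Ertapenem 26 mm: ≥ 20 mm — susceptible
Amoxicillin-clavulanate: 12 mm is ≤ 12 mm → R
Penicillin: 25 mm is ≥ 14 mm ⇒ Susceptible
Fosfomycin (18 mm) ≤ 18 mm → resistant
Levofloxacin (23 mm) ≥ 23 mm — susceptible
Moxifloxacin 11 mm: ≤ 15 mm → Resistant
Azithromycin (37 mm) ≥ 28 mm — Susceptible
Ampicillin (26 mm) ≤ 26 mm ⇒ Resistant

S, R, S, R, S, R, S, R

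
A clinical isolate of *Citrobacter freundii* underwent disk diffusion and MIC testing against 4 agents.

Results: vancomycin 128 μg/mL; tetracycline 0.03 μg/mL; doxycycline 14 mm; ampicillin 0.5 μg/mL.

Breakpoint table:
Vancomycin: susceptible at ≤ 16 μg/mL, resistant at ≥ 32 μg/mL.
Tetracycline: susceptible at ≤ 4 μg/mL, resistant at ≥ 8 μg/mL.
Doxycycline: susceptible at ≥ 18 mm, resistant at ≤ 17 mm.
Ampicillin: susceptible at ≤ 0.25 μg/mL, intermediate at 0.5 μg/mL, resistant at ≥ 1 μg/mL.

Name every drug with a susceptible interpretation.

Vancomycin: 128 μg/mL is ≥ 32 μg/mL — resistant
Tetracycline 0.03 μg/mL: ≤ 4 μg/mL ⇒ susceptible
Doxycycline (14 mm) ≤ 17 mm → R
Ampicillin (0.5 μg/mL) = 0.5 μg/mL → I

tetracycline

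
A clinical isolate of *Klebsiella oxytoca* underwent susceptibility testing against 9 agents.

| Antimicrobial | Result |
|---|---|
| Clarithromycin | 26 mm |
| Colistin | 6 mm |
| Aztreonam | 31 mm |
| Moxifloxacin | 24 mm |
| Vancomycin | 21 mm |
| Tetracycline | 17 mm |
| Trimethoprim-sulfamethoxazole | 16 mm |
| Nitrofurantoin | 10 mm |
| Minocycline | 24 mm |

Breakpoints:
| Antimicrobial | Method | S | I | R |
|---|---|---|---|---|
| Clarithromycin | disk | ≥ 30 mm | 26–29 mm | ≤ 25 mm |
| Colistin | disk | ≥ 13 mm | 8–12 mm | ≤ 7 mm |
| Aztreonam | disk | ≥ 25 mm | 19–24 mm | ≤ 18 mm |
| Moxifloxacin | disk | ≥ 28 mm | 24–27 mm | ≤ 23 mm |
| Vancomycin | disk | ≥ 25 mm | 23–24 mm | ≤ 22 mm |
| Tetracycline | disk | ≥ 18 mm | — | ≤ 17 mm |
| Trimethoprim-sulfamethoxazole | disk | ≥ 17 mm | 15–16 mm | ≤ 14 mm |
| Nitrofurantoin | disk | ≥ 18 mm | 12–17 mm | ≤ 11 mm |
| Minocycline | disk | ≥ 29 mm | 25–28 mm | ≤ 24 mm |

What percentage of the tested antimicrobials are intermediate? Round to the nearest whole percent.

Clarithromycin: 26 mm is in 26–29 mm — intermediate
Colistin (6 mm) ≤ 7 mm — resistant
Aztreonam 31 mm: ≥ 25 mm ⇒ Susceptible
Moxifloxacin: 24 mm is in 24–27 mm — intermediate
Vancomycin 21 mm: ≤ 22 mm → resistant
Tetracycline 17 mm: ≤ 17 mm → R
Trimethoprim-sulfamethoxazole (16 mm) in 15–16 mm — Intermediate
Nitrofurantoin 10 mm: ≤ 11 mm → resistant
Minocycline 24 mm: ≤ 24 mm → R
Intermediate: 3/9

33%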